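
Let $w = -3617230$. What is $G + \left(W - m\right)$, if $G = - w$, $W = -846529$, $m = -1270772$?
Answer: $4041473$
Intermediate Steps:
$G = 3617230$ ($G = \left(-1\right) \left(-3617230\right) = 3617230$)
$G + \left(W - m\right) = 3617230 - -424243 = 3617230 + \left(-846529 + 1270772\right) = 3617230 + 424243 = 4041473$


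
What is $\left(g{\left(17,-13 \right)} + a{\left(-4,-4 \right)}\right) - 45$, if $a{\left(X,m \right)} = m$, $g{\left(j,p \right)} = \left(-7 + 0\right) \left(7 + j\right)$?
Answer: $-217$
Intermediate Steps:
$g{\left(j,p \right)} = -49 - 7 j$ ($g{\left(j,p \right)} = - 7 \left(7 + j\right) = -49 - 7 j$)
$\left(g{\left(17,-13 \right)} + a{\left(-4,-4 \right)}\right) - 45 = \left(\left(-49 - 119\right) - 4\right) - 45 = \left(-168 - 4\right) - 45 = -172 - 45 = -217$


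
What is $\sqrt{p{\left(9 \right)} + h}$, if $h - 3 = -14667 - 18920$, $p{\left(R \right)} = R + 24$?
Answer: $i \sqrt{33551} \approx 183.17 i$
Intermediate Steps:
$p{\left(R \right)} = 24 + R$
$h = -33584$ ($h = 3 - 33587 = -33584$)
$\sqrt{p{\left(9 \right)} + h} = \sqrt{\left(24 + 9\right) - 33584} = \sqrt{33 - 33584} = \sqrt{-33551} = i \sqrt{33551}$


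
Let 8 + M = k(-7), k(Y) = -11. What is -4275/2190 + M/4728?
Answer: -675127/345144 ≈ -1.9561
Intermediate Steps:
M = -19 (M = -8 - 11 = -19)
-4275/2190 + M/4728 = -4275/2190 - 19/4728 = -4275*1/2190 - 19*1/4728 = -285/146 - 19/4728 = -675127/345144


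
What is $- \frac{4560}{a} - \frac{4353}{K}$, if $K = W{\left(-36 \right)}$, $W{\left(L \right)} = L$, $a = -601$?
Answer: $\frac{926771}{7212} \approx 128.5$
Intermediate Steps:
$K = -36$
$- \frac{4560}{a} - \frac{4353}{K} = - \frac{4560}{-601} - \frac{4353}{-36} = \left(-4560\right) \left(- \frac{1}{601}\right) - - \frac{1451}{12} = \frac{4560}{601} + \frac{1451}{12} = \frac{926771}{7212}$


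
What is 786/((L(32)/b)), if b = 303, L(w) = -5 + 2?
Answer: -79386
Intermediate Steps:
L(w) = -3
786/((L(32)/b)) = 786/((-3/303)) = 786/((-3*1/303)) = 786/(-1/101) = 786*(-101) = -79386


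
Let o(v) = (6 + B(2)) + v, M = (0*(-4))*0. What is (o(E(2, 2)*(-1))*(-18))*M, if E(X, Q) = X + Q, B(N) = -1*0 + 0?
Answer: 0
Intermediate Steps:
B(N) = 0 (B(N) = 0 + 0 = 0)
E(X, Q) = Q + X
M = 0 (M = 0*0 = 0)
o(v) = 6 + v (o(v) = (6 + 0) + v = 6 + v)
(o(E(2, 2)*(-1))*(-18))*M = ((6 + (2 + 2)*(-1))*(-18))*0 = ((6 + 4*(-1))*(-18))*0 = ((6 - 4)*(-18))*0 = (2*(-18))*0 = -36*0 = 0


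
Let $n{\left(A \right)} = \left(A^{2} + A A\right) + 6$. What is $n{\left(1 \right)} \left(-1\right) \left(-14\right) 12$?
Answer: $1344$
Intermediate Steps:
$n{\left(A \right)} = 6 + 2 A^{2}$ ($n{\left(A \right)} = \left(A^{2} + A^{2}\right) + 6 = 2 A^{2} + 6 = 6 + 2 A^{2}$)
$n{\left(1 \right)} \left(-1\right) \left(-14\right) 12 = \left(6 + 2 \cdot 1^{2}\right) \left(-1\right) \left(-14\right) 12 = \left(6 + 2 \cdot 1\right) \left(-1\right) \left(-14\right) 12 = \left(6 + 2\right) \left(-1\right) \left(-14\right) 12 = 8 \left(-1\right) \left(-14\right) 12 = \left(-8\right) \left(-14\right) 12 = 112 \cdot 12 = 1344$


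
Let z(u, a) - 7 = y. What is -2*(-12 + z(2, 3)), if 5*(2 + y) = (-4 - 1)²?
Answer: 4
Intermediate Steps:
y = 3 (y = -2 + (-4 - 1)²/5 = -2 + (⅕)*(-5)² = -2 + (⅕)*25 = -2 + 5 = 3)
z(u, a) = 10 (z(u, a) = 7 + 3 = 10)
-2*(-12 + z(2, 3)) = -2*(-12 + 10) = -2*(-2) = 4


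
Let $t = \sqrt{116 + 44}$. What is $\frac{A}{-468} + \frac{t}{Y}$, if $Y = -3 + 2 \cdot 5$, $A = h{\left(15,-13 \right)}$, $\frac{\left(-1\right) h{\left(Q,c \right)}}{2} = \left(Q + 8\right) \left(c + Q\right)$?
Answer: $\frac{23}{117} + \frac{4 \sqrt{10}}{7} \approx 2.0036$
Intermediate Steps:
$t = 4 \sqrt{10}$ ($t = \sqrt{160} = 4 \sqrt{10} \approx 12.649$)
$h{\left(Q,c \right)} = - 2 \left(8 + Q\right) \left(Q + c\right)$ ($h{\left(Q,c \right)} = - 2 \left(Q + 8\right) \left(c + Q\right) = - 2 \left(8 + Q\right) \left(Q + c\right)$)
$A = -92$ ($A = \left(-16\right) 15 - -208 - 2 \cdot 15^{2} - 30 \left(-13\right) = -240 + 208 - 450 + 390 = -92$)
$Y = 7$ ($Y = -3 + 10 = 7$)
$\frac{A}{-468} + \frac{t}{Y} = - \frac{92}{-468} + \frac{4 \sqrt{10}}{7} = \left(-92\right) \left(- \frac{1}{468}\right) + 4 \sqrt{10} \cdot \frac{1}{7} = \frac{23}{117} + \frac{4 \sqrt{10}}{7}$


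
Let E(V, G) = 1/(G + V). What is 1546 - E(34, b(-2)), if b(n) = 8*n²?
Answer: 102035/66 ≈ 1546.0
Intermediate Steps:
1546 - E(34, b(-2)) = 1546 - 1/(8*(-2)² + 34) = 1546 - 1/(8*4 + 34) = 1546 - 1/(32 + 34) = 1546 - 1/66 = 102035/66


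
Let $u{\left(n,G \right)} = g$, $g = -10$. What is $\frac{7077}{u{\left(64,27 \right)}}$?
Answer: $- \frac{7077}{10} \approx -707.7$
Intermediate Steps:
$u{\left(n,G \right)} = -10$
$\frac{7077}{u{\left(64,27 \right)}} = \frac{7077}{-10} = 7077 \left(- \frac{1}{10}\right) = - \frac{7077}{10}$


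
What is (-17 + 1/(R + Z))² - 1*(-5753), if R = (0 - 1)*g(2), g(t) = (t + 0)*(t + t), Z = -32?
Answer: 9668561/1600 ≈ 6042.9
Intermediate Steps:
g(t) = 2*t² (g(t) = t*(2*t) = 2*t²)
R = -8 (R = (0 - 1)*(2*2²) = -2*4 = -1*8 = -8)
(-17 + 1/(R + Z))² - 1*(-5753) = (-17 + 1/(-8 - 32))² - 1*(-5753) = (-17 + 1/(-40))² + 5753 = (-17 - 1/40)² + 5753 = (-681/40)² + 5753 = 463761/1600 + 5753 = 9668561/1600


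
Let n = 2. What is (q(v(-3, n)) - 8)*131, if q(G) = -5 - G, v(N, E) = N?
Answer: -1310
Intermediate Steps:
(q(v(-3, n)) - 8)*131 = ((-5 - 1*(-3)) - 8)*131 = ((-5 + 3) - 8)*131 = (-2 - 8)*131 = -10*131 = -1310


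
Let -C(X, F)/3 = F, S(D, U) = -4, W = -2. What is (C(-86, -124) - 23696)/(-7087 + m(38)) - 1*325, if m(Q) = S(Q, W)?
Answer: -325893/1013 ≈ -321.71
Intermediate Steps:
m(Q) = -4
C(X, F) = -3*F
(C(-86, -124) - 23696)/(-7087 + m(38)) - 1*325 = (-3*(-124) - 23696)/(-7087 - 4) - 1*325 = (372 - 23696)/(-7091) - 325 = -23324*(-1/7091) - 325 = 3332/1013 - 325 = -325893/1013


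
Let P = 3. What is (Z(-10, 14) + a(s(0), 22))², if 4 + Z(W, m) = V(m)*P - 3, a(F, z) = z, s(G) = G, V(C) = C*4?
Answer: 33489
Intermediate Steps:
V(C) = 4*C
Z(W, m) = -7 + 12*m (Z(W, m) = -4 + ((4*m)*3 - 3) = -4 + (12*m - 3) = -4 + (-3 + 12*m) = -7 + 12*m)
(Z(-10, 14) + a(s(0), 22))² = ((-7 + 12*14) + 22)² = ((-7 + 168) + 22)² = (161 + 22)² = 183² = 33489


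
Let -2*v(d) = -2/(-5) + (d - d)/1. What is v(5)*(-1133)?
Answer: 1133/5 ≈ 226.60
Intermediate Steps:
v(d) = -1/5 (v(d) = -(-2/(-5) + (d - d)/1)/2 = -(-2*(-1/5) + 0*1)/2 = -(2/5 + 0)/2 = -1/2*2/5 = -1/5)
v(5)*(-1133) = -1/5*(-1133) = 1133/5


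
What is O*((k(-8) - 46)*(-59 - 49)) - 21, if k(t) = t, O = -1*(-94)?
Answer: 548187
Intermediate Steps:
O = 94
O*((k(-8) - 46)*(-59 - 49)) - 21 = 94*((-8 - 46)*(-59 - 49)) - 21 = 94*(-54*(-108)) - 21 = 94*5832 - 21 = 548208 - 21 = 548187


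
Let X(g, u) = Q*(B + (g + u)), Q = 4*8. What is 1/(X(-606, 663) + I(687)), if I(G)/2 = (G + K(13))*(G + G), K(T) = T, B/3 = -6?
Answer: 1/1924848 ≈ 5.1952e-7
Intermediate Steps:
B = -18 (B = 3*(-6) = -18)
Q = 32
X(g, u) = -576 + 32*g + 32*u (X(g, u) = 32*(-18 + (g + u)) = 32*(-18 + g + u) = -576 + 32*g + 32*u)
I(G) = 4*G*(13 + G) (I(G) = 2*((G + 13)*(G + G)) = 2*((13 + G)*(2*G)) = 2*(2*G*(13 + G)) = 4*G*(13 + G))
1/(X(-606, 663) + I(687)) = 1/((-576 + 32*(-606) + 32*663) + 4*687*(13 + 687)) = 1/((-576 - 19392 + 21216) + 4*687*700) = 1/(1248 + 1923600) = 1/1924848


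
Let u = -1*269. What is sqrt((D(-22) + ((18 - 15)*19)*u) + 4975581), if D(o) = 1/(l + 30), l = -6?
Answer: 61*sqrt(191958)/12 ≈ 2227.2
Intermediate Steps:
u = -269
D(o) = 1/24 (D(o) = 1/(-6 + 30) = 1/24)
sqrt((D(-22) + ((18 - 15)*19)*u) + 4975581) = sqrt((1/24 + ((18 - 15)*19)*(-269)) + 4975581) = sqrt((1/24 + (3*19)*(-269)) + 4975581) = sqrt((1/24 + 57*(-269)) + 4975581) = sqrt((1/24 - 15333) + 4975581) = sqrt(-367991/24 + 4975581) = sqrt(119045953/24) = 61*sqrt(191958)/12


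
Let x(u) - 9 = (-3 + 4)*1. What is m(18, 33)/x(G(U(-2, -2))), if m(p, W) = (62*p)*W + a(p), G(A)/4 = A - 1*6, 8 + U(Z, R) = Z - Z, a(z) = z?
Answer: 18423/5 ≈ 3684.6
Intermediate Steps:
U(Z, R) = -8 (U(Z, R) = -8 + (Z - Z) = -8 + 0 = -8)
G(A) = -24 + 4*A (G(A) = 4*(A - 1*6) = 4*(A - 6) = 4*(-6 + A) = -24 + 4*A)
x(u) = 10 (x(u) = 9 + (-3 + 4)*1 = 9 + 1*1 = 9 + 1 = 10)
m(p, W) = p + 62*W*p (m(p, W) = (62*p)*W + p = 62*W*p + p = p + 62*W*p)
m(18, 33)/x(G(U(-2, -2))) = (18*(1 + 62*33))/10 = (18*(1 + 2046))*(⅒) = (18*2047)*(⅒) = 36846*(⅒) = 18423/5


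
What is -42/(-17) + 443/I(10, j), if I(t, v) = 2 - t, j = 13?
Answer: -7195/136 ≈ -52.904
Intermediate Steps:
-42/(-17) + 443/I(10, j) = -42/(-17) + 443/(2 - 1*10) = -42*(-1/17) + 443/(2 - 10) = 42/17 + 443/(-8) = 42/17 + 443*(-1/8) = 42/17 - 443/8 = -7195/136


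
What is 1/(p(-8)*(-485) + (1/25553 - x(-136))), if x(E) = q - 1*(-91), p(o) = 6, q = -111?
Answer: -25553/73848169 ≈ -0.00034602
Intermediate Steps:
x(E) = -20 (x(E) = -111 - 1*(-91) = -111 + 91 = -20)
1/(p(-8)*(-485) + (1/25553 - x(-136))) = 1/(6*(-485) + (1/25553 - 1*(-20))) = 1/(-2910 + (1/25553 + 20)) = 1/(-2910 + 511061/25553) = 1/(-73848169/25553) = -25553/73848169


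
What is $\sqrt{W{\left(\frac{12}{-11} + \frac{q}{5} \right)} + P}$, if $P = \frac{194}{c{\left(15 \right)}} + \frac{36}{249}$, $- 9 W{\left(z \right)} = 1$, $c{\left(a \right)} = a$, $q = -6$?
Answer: $\frac{\sqrt{20098865}}{1245} \approx 3.6009$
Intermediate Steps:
$W{\left(z \right)} = - \frac{1}{9}$ ($W{\left(z \right)} = \left(- \frac{1}{9}\right) 1 = - \frac{1}{9}$)
$P = \frac{16282}{1245}$ ($P = \frac{194}{15} + \frac{36}{249} = 194 \cdot \frac{1}{15} + 36 \cdot \frac{1}{249} = \frac{194}{15} + \frac{12}{83} = \frac{16282}{1245} \approx 13.078$)
$\sqrt{W{\left(\frac{12}{-11} + \frac{q}{5} \right)} + P} = \sqrt{- \frac{1}{9} + \frac{16282}{1245}} = \sqrt{\frac{48431}{3735}} = \frac{\sqrt{20098865}}{1245}$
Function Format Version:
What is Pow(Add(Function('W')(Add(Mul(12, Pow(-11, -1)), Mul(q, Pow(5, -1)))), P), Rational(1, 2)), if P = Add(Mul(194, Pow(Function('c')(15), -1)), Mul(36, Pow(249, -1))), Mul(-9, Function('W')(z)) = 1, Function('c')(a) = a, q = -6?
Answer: Mul(Rational(1, 1245), Pow(20098865, Rational(1, 2))) ≈ 3.6009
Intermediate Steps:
Function('W')(z) = Rational(-1, 9) (Function('W')(z) = Mul(Rational(-1, 9), 1) = Rational(-1, 9))
P = Rational(16282, 1245) (P = Add(Mul(194, Pow(15, -1)), Mul(36, Pow(249, -1))) = Add(Mul(194, Rational(1, 15)), Mul(36, Rational(1, 249))) = Add(Rational(194, 15), Rational(12, 83)) = Rational(16282, 1245) ≈ 13.078)
Pow(Add(Function('W')(Add(Mul(12, Pow(-11, -1)), Mul(q, Pow(5, -1)))), P), Rational(1, 2)) = Pow(Add(Rational(-1, 9), Rational(16282, 1245)), Rational(1, 2)) = Pow(Rational(48431, 3735), Rational(1, 2)) = Mul(Rational(1, 1245), Pow(20098865, Rational(1, 2)))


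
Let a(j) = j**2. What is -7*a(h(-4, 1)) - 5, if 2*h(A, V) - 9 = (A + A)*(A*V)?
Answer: -11787/4 ≈ -2946.8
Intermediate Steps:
h(A, V) = 9/2 + V*A**2 (h(A, V) = 9/2 + ((A + A)*(A*V))/2 = 9/2 + ((2*A)*(A*V))/2 = 9/2 + (2*V*A**2)/2 = 9/2 + V*A**2)
-7*a(h(-4, 1)) - 5 = -7*(9/2 + 1*(-4)**2)**2 - 5 = -7*(9/2 + 1*16)**2 - 5 = -7*(9/2 + 16)**2 - 5 = -7*(41/2)**2 - 5 = -7*1681/4 - 5 = -11767/4 - 5 = -11787/4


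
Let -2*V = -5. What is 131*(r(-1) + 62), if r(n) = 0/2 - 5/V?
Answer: 7860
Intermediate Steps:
V = 5/2 (V = -½*(-5) = 5/2 ≈ 2.5000)
r(n) = -2 (r(n) = 0/2 - 5/5/2 = 0*(½) - 5*⅖ = 0 - 2 = -2)
131*(r(-1) + 62) = 131*(-2 + 62) = 131*60 = 7860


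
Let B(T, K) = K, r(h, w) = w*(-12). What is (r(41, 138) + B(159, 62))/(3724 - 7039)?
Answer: 1594/3315 ≈ 0.48084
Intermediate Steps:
r(h, w) = -12*w
(r(41, 138) + B(159, 62))/(3724 - 7039) = (-12*138 + 62)/(3724 - 7039) = (-1656 + 62)/(-3315) = -1594*(-1/3315) = 1594/3315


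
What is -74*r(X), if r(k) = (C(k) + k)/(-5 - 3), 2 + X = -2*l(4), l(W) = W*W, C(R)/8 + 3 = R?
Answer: -6105/2 ≈ -3052.5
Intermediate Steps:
C(R) = -24 + 8*R
l(W) = W²
X = -34 (X = -2 - 2*4² = -2 - 2*16 = -2 - 32 = -34)
r(k) = 3 - 9*k/8 (r(k) = ((-24 + 8*k) + k)/(-5 - 3) = (-24 + 9*k)/(-8) = (-24 + 9*k)*(-⅛) = 3 - 9*k/8)
-74*r(X) = -74*(3 - 9/8*(-34)) = -74*(3 + 153/4) = -74*165/4 = -6105/2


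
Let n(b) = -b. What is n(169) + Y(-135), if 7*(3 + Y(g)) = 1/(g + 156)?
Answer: -25283/147 ≈ -171.99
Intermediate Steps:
Y(g) = -3 + 1/(7*(156 + g)) (Y(g) = -3 + 1/(7*(g + 156)) = -3 + 1/(7*(156 + g)))
n(169) + Y(-135) = -1*169 + (-3275 - 21*(-135))/(7*(156 - 135)) = -169 + (⅐)*(-3275 + 2835)/21 = -169 + (⅐)*(1/21)*(-440) = -169 - 440/147 = -25283/147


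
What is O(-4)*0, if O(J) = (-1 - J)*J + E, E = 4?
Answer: 0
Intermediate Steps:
O(J) = 4 + J*(-1 - J) (O(J) = (-1 - J)*J + 4 = J*(-1 - J) + 4 = 4 + J*(-1 - J))
O(-4)*0 = (4 - 1*(-4) - 1*(-4)²)*0 = (4 + 4 - 1*16)*0 = (4 + 4 - 16)*0 = -8*0 = 0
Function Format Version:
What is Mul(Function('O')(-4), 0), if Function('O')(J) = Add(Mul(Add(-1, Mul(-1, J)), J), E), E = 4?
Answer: 0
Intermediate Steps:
Function('O')(J) = Add(4, Mul(J, Add(-1, Mul(-1, J)))) (Function('O')(J) = Add(Mul(Add(-1, Mul(-1, J)), J), 4) = Add(Mul(J, Add(-1, Mul(-1, J))), 4) = Add(4, Mul(J, Add(-1, Mul(-1, J)))))
Mul(Function('O')(-4), 0) = Mul(Add(4, Mul(-1, -4), Mul(-1, Pow(-4, 2))), 0) = Mul(Add(4, 4, Mul(-1, 16)), 0) = Mul(Add(4, 4, -16), 0) = Mul(-8, 0) = 0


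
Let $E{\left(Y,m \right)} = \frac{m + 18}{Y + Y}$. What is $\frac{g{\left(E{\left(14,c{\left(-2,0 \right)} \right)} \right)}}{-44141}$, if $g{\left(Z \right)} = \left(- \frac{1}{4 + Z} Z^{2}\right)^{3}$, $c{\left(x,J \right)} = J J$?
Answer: $\frac{531441}{33263377511000} \approx 1.5977 \cdot 10^{-8}$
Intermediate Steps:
$c{\left(x,J \right)} = J^{2}$
$E{\left(Y,m \right)} = \frac{18 + m}{2 Y}$
$g{\left(Z \right)} = - \frac{Z^{6}}{\left(4 + Z\right)^{3}}$ ($g{\left(Z \right)} = \left(- \frac{Z^{2}}{4 + Z}\right)^{3} = - \frac{Z^{6}}{\left(4 + Z\right)^{3}}$)
$\frac{g{\left(E{\left(14,c{\left(-2,0 \right)} \right)} \right)}}{-44141} = \frac{\left(-1\right) \left(\frac{18 + 0^{2}}{2 \cdot 14}\right)^{6} \frac{1}{\left(4 + \frac{18 + 0^{2}}{2 \cdot 14}\right)^{3}}}{-44141} = - \frac{\left(\frac{1}{2} \cdot \frac{1}{14} \left(18 + 0\right)\right)^{6}}{\left(4 + \frac{1}{2} \cdot \frac{1}{14} \left(18 + 0\right)\right)^{3}} \left(- \frac{1}{44141}\right) = - \frac{\left(\frac{1}{2} \cdot \frac{1}{14} \cdot 18\right)^{6}}{\left(4 + \frac{1}{2} \cdot \frac{1}{14} \cdot 18\right)^{3}} \left(- \frac{1}{44141}\right) = - \frac{\left(\frac{9}{14}\right)^{6}}{\left(4 + \frac{9}{14}\right)^{3}} \left(- \frac{1}{44141}\right) = \left(-1\right) \frac{531441}{7529536} \frac{1}{\frac{274625}{2744}} \left(- \frac{1}{44141}\right) = \left(-1\right) \frac{531441}{7529536} \cdot \frac{2744}{274625} \left(- \frac{1}{44141}\right) = \left(- \frac{531441}{753571000}\right) \left(- \frac{1}{44141}\right) = \frac{531441}{33263377511000}$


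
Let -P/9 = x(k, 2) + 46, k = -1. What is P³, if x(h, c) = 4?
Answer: -91125000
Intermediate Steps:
P = -450 (P = -9*(4 + 46) = -9*50 = -450)
P³ = (-450)³ = -91125000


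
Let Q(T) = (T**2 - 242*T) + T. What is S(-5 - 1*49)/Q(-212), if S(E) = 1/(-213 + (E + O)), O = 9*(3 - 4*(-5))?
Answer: -1/5762160 ≈ -1.7355e-7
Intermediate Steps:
O = 207 (O = 9*(3 + 20) = 9*23 = 207)
S(E) = 1/(-6 + E) (S(E) = 1/(-213 + (E + 207)) = 1/(-213 + (207 + E)) = 1/(-6 + E))
Q(T) = T**2 - 241*T
S(-5 - 1*49)/Q(-212) = 1/((-6 + (-5 - 1*49))*((-212*(-241 - 212)))) = 1/((-6 + (-5 - 49))*((-212*(-453)))) = 1/(-6 - 54*96036) = (1/96036)/(-60) = -1/60*1/96036 = -1/5762160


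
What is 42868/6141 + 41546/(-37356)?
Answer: 74791279/12744622 ≈ 5.8685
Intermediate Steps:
42868/6141 + 41546/(-37356) = 42868*(1/6141) + 41546*(-1/37356) = 42868/6141 - 20773/18678 = 74791279/12744622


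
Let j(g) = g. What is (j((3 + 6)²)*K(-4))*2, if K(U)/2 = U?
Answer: -1296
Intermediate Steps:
K(U) = 2*U
(j((3 + 6)²)*K(-4))*2 = ((3 + 6)²*(2*(-4)))*2 = (9²*(-8))*2 = (81*(-8))*2 = -648*2 = -1296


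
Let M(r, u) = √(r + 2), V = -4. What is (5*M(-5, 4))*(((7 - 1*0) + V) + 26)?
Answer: 145*I*√3 ≈ 251.15*I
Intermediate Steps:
M(r, u) = √(2 + r)
(5*M(-5, 4))*(((7 - 1*0) + V) + 26) = (5*√(2 - 5))*(((7 - 1*0) - 4) + 26) = (5*√(-3))*(((7 + 0) - 4) + 26) = (5*(I*√3))*((7 - 4) + 26) = (5*I*√3)*(3 + 26) = (5*I*√3)*29 = 145*I*√3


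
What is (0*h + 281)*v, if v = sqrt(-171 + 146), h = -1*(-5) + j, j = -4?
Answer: 1405*I ≈ 1405.0*I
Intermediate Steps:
h = 1 (h = -1*(-5) - 4 = 5 - 4 = 1)
v = 5*I (v = sqrt(-25) = 5*I ≈ 5.0*I)
(0*h + 281)*v = (0*1 + 281)*(5*I) = (0 + 281)*(5*I) = 281*(5*I) = 1405*I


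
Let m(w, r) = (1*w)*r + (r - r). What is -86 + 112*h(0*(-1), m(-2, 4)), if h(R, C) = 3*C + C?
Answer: -3670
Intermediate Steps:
m(w, r) = r*w (m(w, r) = w*r + 0 = r*w + 0 = r*w)
h(R, C) = 4*C
-86 + 112*h(0*(-1), m(-2, 4)) = -86 + 112*(4*(4*(-2))) = -86 + 112*(4*(-8)) = -86 + 112*(-32) = -86 - 3584 = -3670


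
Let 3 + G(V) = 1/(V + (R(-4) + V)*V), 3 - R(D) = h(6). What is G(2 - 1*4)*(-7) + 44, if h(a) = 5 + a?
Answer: 1163/18 ≈ 64.611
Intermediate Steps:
R(D) = -8 (R(D) = 3 - (5 + 6) = 3 - 1*11 = 3 - 11 = -8)
G(V) = -3 + 1/(V + V*(-8 + V)) (G(V) = -3 + 1/(V + (-8 + V)*V) = -3 + 1/(V + V*(-8 + V)))
G(2 - 1*4)*(-7) + 44 = ((1 - 3*(2 - 1*4)² + 21*(2 - 1*4))/((2 - 1*4)*(-7 + (2 - 1*4))))*(-7) + 44 = ((1 - 3*(2 - 4)² + 21*(2 - 4))/((2 - 4)*(-7 + (2 - 4))))*(-7) + 44 = ((1 - 3*(-2)² + 21*(-2))/((-2)*(-7 - 2)))*(-7) + 44 = -½*(1 - 3*4 - 42)/(-9)*(-7) + 44 = -½*(-⅑)*(1 - 12 - 42)*(-7) + 44 = -½*(-⅑)*(-53)*(-7) + 44 = -53/18*(-7) + 44 = 371/18 + 44 = 1163/18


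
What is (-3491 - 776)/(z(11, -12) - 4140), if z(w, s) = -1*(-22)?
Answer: 4267/4118 ≈ 1.0362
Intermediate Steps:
z(w, s) = 22
(-3491 - 776)/(z(11, -12) - 4140) = (-3491 - 776)/(22 - 4140) = -4267/(-4118) = -4267*(-1/4118) = 4267/4118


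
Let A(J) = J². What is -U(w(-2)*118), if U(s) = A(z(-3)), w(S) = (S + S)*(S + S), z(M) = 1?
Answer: -1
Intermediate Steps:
w(S) = 4*S² (w(S) = (2*S)*(2*S) = 4*S²)
U(s) = 1 (U(s) = 1² = 1)
-U(w(-2)*118) = -1*1 = -1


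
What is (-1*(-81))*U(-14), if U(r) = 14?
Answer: 1134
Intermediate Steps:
(-1*(-81))*U(-14) = -1*(-81)*14 = 81*14 = 1134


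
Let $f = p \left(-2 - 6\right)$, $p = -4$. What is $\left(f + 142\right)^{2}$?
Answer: $30276$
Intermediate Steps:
$f = 32$ ($f = - 4 \left(-2 - 6\right) = \left(-4\right) \left(-8\right) = 32$)
$\left(f + 142\right)^{2} = \left(32 + 142\right)^{2} = 174^{2} = 30276$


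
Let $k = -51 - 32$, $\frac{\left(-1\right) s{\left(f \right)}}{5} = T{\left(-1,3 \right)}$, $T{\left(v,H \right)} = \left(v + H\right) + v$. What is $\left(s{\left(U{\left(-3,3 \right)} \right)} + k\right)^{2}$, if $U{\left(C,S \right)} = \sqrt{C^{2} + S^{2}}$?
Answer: $7744$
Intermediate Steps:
$T{\left(v,H \right)} = H + 2 v$ ($T{\left(v,H \right)} = \left(H + v\right) + v = H + 2 v$)
$s{\left(f \right)} = -5$ ($s{\left(f \right)} = - 5 \left(3 + 2 \left(-1\right)\right) = - 5 \left(3 - 2\right) = \left(-5\right) 1 = -5$)
$k = -83$
$\left(s{\left(U{\left(-3,3 \right)} \right)} + k\right)^{2} = \left(-5 - 83\right)^{2} = \left(-88\right)^{2} = 7744$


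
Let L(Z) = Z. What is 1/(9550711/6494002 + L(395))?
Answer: 6494002/2574681501 ≈ 0.0025223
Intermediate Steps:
1/(9550711/6494002 + L(395)) = 1/(9550711/6494002 + 395) = 1/(2574681501/6494002) = 6494002/2574681501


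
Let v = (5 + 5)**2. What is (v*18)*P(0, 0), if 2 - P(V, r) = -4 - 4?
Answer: 18000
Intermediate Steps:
P(V, r) = 10 (P(V, r) = 2 - (-4 - 4) = 2 - 1*(-8) = 2 + 8 = 10)
v = 100 (v = 10**2 = 100)
(v*18)*P(0, 0) = (100*18)*10 = 1800*10 = 18000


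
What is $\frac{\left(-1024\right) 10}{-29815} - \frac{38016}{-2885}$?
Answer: $\frac{232597888}{17203255} \approx 13.521$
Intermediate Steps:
$\frac{\left(-1024\right) 10}{-29815} - \frac{38016}{-2885} = \left(-10240\right) \left(- \frac{1}{29815}\right) - - \frac{38016}{2885} = \frac{2048}{5963} + \frac{38016}{2885} = \frac{232597888}{17203255}$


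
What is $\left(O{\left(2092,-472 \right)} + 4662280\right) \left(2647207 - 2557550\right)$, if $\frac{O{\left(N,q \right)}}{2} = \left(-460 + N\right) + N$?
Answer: $418673803296$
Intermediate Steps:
$O{\left(N,q \right)} = -920 + 4 N$ ($O{\left(N,q \right)} = 2 \left(\left(-460 + N\right) + N\right) = 2 \left(-460 + 2 N\right) = -920 + 4 N$)
$\left(O{\left(2092,-472 \right)} + 4662280\right) \left(2647207 - 2557550\right) = \left(\left(-920 + 4 \cdot 2092\right) + 4662280\right) \left(2647207 - 2557550\right) = \left(\left(-920 + 8368\right) + 4662280\right) 89657 = \left(7448 + 4662280\right) 89657 = 4669728 \cdot 89657 = 418673803296$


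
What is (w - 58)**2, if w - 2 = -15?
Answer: 5041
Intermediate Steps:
w = -13 (w = 2 - 15 = -13)
(w - 58)**2 = (-13 - 58)**2 = (-71)**2 = 5041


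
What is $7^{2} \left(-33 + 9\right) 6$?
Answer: $-7056$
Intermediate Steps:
$7^{2} \left(-33 + 9\right) 6 = 49 \left(\left(-24\right) 6\right) = 49 \left(-144\right) = -7056$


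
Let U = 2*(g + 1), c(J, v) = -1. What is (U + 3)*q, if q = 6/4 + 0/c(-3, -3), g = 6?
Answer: 51/2 ≈ 25.500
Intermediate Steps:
U = 14 (U = 2*(6 + 1) = 2*7 = 14)
q = 3/2 (q = 6/4 + 0/(-1) = 6*(1/4) + 0*(-1) = 3/2 + 0 = 3/2 ≈ 1.5000)
(U + 3)*q = (14 + 3)*(3/2) = 17*(3/2) = 51/2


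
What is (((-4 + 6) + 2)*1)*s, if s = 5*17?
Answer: 340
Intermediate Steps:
s = 85
(((-4 + 6) + 2)*1)*s = (((-4 + 6) + 2)*1)*85 = ((2 + 2)*1)*85 = (4*1)*85 = 4*85 = 340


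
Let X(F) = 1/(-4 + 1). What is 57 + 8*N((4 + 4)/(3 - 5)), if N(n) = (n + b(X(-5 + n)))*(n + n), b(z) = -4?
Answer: 569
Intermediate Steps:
X(F) = -⅓ (X(F) = 1/(-3) = -⅓)
N(n) = 2*n*(-4 + n) (N(n) = (n - 4)*(n + n) = (-4 + n)*(2*n) = 2*n*(-4 + n))
57 + 8*N((4 + 4)/(3 - 5)) = 57 + 8*(2*((4 + 4)/(3 - 5))*(-4 + (4 + 4)/(3 - 5))) = 57 + 8*(2*(8/(-2))*(-4 + 8/(-2))) = 57 + 8*(2*(8*(-½))*(-4 + 8*(-½))) = 57 + 8*(2*(-4)*(-4 - 4)) = 57 + 8*(2*(-4)*(-8)) = 57 + 8*64 = 57 + 512 = 569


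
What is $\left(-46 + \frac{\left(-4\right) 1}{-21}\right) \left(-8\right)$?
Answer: $\frac{7696}{21} \approx 366.48$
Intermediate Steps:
$\left(-46 + \frac{\left(-4\right) 1}{-21}\right) \left(-8\right) = \left(-46 - - \frac{4}{21}\right) \left(-8\right) = \left(-46 + \frac{4}{21}\right) \left(-8\right) = \left(- \frac{962}{21}\right) \left(-8\right) = \frac{7696}{21}$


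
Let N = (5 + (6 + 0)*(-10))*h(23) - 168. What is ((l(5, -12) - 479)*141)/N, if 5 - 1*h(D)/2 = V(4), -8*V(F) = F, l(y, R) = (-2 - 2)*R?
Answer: 60771/773 ≈ 78.617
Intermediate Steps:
l(y, R) = -4*R
V(F) = -F/8
h(D) = 11 (h(D) = 10 - (-1)*4/4 = 10 - 2*(-½) = 10 + 1 = 11)
N = -773 (N = (5 + (6 + 0)*(-10))*11 - 168 = (5 + 6*(-10))*11 - 168 = (5 - 60)*11 - 168 = -55*11 - 168 = -605 - 168 = -773)
((l(5, -12) - 479)*141)/N = ((-4*(-12) - 479)*141)/(-773) = ((48 - 479)*141)*(-1/773) = -431*141*(-1/773) = -60771*(-1/773) = 60771/773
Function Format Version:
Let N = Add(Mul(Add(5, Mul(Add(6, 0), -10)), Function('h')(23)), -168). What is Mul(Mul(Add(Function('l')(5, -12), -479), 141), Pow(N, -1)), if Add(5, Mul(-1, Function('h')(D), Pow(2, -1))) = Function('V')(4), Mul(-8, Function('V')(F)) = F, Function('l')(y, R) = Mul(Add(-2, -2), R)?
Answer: Rational(60771, 773) ≈ 78.617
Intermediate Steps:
Function('l')(y, R) = Mul(-4, R)
Function('V')(F) = Mul(Rational(-1, 8), F)
Function('h')(D) = 11 (Function('h')(D) = Add(10, Mul(-2, Mul(Rational(-1, 8), 4))) = Add(10, Mul(-2, Rational(-1, 2))) = Add(10, 1) = 11)
N = -773 (N = Add(Mul(Add(5, Mul(Add(6, 0), -10)), 11), -168) = Add(Mul(Add(5, Mul(6, -10)), 11), -168) = Add(Mul(Add(5, -60), 11), -168) = Add(Mul(-55, 11), -168) = Add(-605, -168) = -773)
Mul(Mul(Add(Function('l')(5, -12), -479), 141), Pow(N, -1)) = Mul(Mul(Add(Mul(-4, -12), -479), 141), Pow(-773, -1)) = Mul(Mul(Add(48, -479), 141), Rational(-1, 773)) = Mul(Mul(-431, 141), Rational(-1, 773)) = Mul(-60771, Rational(-1, 773)) = Rational(60771, 773)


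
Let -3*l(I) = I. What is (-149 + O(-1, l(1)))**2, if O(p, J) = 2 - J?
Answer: 193600/9 ≈ 21511.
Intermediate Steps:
l(I) = -I/3
(-149 + O(-1, l(1)))**2 = (-149 + (2 - (-1)/3))**2 = (-149 + (2 - 1*(-1/3)))**2 = (-149 + (2 + 1/3))**2 = (-149 + 7/3)**2 = (-440/3)**2 = 193600/9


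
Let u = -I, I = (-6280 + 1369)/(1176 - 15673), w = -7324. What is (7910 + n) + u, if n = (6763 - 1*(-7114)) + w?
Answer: 209665200/14497 ≈ 14463.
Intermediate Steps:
I = 4911/14497 (I = -4911/(-14497) = -4911*(-1/14497) = 4911/14497 ≈ 0.33876)
u = -4911/14497 (u = -1*4911/14497 = -4911/14497 ≈ -0.33876)
n = 6553 (n = (6763 - 1*(-7114)) - 7324 = (6763 + 7114) - 7324 = 13877 - 7324 = 6553)
(7910 + n) + u = (7910 + 6553) - 4911/14497 = 14463 - 4911/14497 = 209665200/14497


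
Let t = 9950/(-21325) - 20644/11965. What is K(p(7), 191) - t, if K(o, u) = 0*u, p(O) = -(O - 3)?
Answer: 22371402/10206145 ≈ 2.1920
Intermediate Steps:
p(O) = 3 - O (p(O) = -(-3 + O) = 3 - O)
K(o, u) = 0
t = -22371402/10206145 (t = 9950*(-1/21325) - 20644*1/11965 = -398/853 - 20644/11965 = -22371402/10206145 ≈ -2.1920)
K(p(7), 191) - t = 0 - 1*(-22371402/10206145) = 0 + 22371402/10206145 = 22371402/10206145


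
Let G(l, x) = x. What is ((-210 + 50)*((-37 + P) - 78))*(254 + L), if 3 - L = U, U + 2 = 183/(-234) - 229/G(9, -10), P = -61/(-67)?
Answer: 289716224/67 ≈ 4.3241e+6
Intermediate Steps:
P = 61/67 (P = -61*(-1/67) = 61/67 ≈ 0.91045)
U = 3923/195 (U = -2 + (183/(-234) - 229/(-10)) = -2 + (183*(-1/234) - 229*(-⅒)) = -2 + (-61/78 + 229/10) = -2 + 4313/195 = 3923/195 ≈ 20.118)
L = -3338/195 (L = 3 - 1*3923/195 = 3 - 3923/195 = -3338/195 ≈ -17.118)
((-210 + 50)*((-37 + P) - 78))*(254 + L) = ((-210 + 50)*((-37 + 61/67) - 78))*(254 - 3338/195) = -160*(-2418/67 - 78)*(46192/195) = -160*(-7644/67)*(46192/195) = (1223040/67)*(46192/195) = 289716224/67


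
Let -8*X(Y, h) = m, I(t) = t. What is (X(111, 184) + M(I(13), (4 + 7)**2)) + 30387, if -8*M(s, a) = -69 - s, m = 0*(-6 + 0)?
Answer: 121589/4 ≈ 30397.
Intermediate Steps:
m = 0 (m = 0*(-6) = 0)
X(Y, h) = 0 (X(Y, h) = -1/8*0 = 0)
M(s, a) = 69/8 + s/8 (M(s, a) = -(-69 - s)/8 = 69/8 + s/8)
(X(111, 184) + M(I(13), (4 + 7)**2)) + 30387 = (0 + (69/8 + (1/8)*13)) + 30387 = (0 + (69/8 + 13/8)) + 30387 = (0 + 41/4) + 30387 = 41/4 + 30387 = 121589/4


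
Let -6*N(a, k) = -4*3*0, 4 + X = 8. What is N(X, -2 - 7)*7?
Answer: 0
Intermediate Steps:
X = 4 (X = -4 + 8 = 4)
N(a, k) = 0 (N(a, k) = -(-4*3)*0/6 = -(-2)*0 = -1/6*0 = 0)
N(X, -2 - 7)*7 = 0*7 = 0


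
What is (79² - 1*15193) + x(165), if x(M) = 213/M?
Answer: -492289/55 ≈ -8950.7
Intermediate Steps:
(79² - 1*15193) + x(165) = (79² - 1*15193) + 213/165 = (6241 - 15193) + 213*(1/165) = -8952 + 71/55 = -492289/55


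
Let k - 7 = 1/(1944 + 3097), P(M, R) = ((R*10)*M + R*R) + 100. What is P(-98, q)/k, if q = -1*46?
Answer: 29802392/4411 ≈ 6756.4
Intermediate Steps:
q = -46
P(M, R) = 100 + R² + 10*M*R (P(M, R) = ((10*R)*M + R²) + 100 = (10*M*R + R²) + 100 = (R² + 10*M*R) + 100 = 100 + R² + 10*M*R)
k = 35288/5041 (k = 7 + 1/(1944 + 3097) = 7 + 1/5041 = 35288/5041 ≈ 7.0002)
P(-98, q)/k = (100 + (-46)² + 10*(-98)*(-46))/(35288/5041) = (100 + 2116 + 45080)*(5041/35288) = 47296*(5041/35288) = 29802392/4411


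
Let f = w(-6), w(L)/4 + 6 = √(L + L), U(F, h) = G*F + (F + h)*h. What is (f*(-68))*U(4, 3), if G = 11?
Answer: 106080 - 35360*I*√3 ≈ 1.0608e+5 - 61245.0*I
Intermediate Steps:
U(F, h) = 11*F + h*(F + h) (U(F, h) = 11*F + (F + h)*h = 11*F + h*(F + h))
w(L) = -24 + 4*√2*√L (w(L) = -24 + 4*√(L + L) = -24 + 4*√(2*L) = -24 + 4*(√2*√L) = -24 + 4*√2*√L)
f = -24 + 8*I*√3 (f = -24 + 4*√2*√(-6) = -24 + 4*√2*(I*√6) = -24 + 8*I*√3 ≈ -24.0 + 13.856*I)
(f*(-68))*U(4, 3) = ((-24 + 8*I*√3)*(-68))*(3² + 11*4 + 4*3) = (1632 - 544*I*√3)*(9 + 44 + 12) = (1632 - 544*I*√3)*65 = 106080 - 35360*I*√3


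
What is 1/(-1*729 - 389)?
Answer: -1/1118 ≈ -0.00089445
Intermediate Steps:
1/(-1*729 - 389) = 1/(-729 - 389) = 1/(-1118) = -1/1118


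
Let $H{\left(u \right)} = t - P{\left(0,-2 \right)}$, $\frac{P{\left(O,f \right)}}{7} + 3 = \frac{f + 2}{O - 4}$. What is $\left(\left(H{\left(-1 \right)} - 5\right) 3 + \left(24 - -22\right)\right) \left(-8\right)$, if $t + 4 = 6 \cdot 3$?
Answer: $-1088$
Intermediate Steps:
$t = 14$ ($t = -4 + 6 \cdot 3 = -4 + 18 = 14$)
$P{\left(O,f \right)} = -21 + \frac{7 \left(2 + f\right)}{-4 + O}$ ($P{\left(O,f \right)} = -21 + 7 \frac{f + 2}{O - 4} = -21 + 7 \frac{2 + f}{-4 + O} = -21 + \frac{7 \left(2 + f\right)}{-4 + O}$)
$H{\left(u \right)} = 35$ ($H{\left(u \right)} = 14 - \frac{7 \left(14 - 2 - 0\right)}{-4 + 0} = 14 - \frac{7 \left(14 - 2 + 0\right)}{-4} = 14 - 7 \left(- \frac{1}{4}\right) 12 = 14 - -21 = 14 + 21 = 35$)
$\left(\left(H{\left(-1 \right)} - 5\right) 3 + \left(24 - -22\right)\right) \left(-8\right) = \left(\left(35 - 5\right) 3 + \left(24 - -22\right)\right) \left(-8\right) = \left(30 \cdot 3 + \left(24 + 22\right)\right) \left(-8\right) = \left(90 + 46\right) \left(-8\right) = 136 \left(-8\right) = -1088$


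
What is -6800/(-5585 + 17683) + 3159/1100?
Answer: 15368791/6653900 ≈ 2.3097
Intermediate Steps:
-6800/(-5585 + 17683) + 3159/1100 = -6800/12098 + 3159*(1/1100) = -6800*1/12098 + 3159/1100 = -3400/6049 + 3159/1100 = 15368791/6653900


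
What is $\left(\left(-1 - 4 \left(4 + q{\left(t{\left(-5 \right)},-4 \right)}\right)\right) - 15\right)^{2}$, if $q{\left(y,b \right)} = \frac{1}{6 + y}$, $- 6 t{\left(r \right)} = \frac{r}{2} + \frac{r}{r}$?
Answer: $\frac{665856}{625} \approx 1065.4$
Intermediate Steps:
$t{\left(r \right)} = - \frac{1}{6} - \frac{r}{12}$ ($t{\left(r \right)} = - \frac{\frac{r}{2} + \frac{r}{r}}{6} = - \frac{r \frac{1}{2} + 1}{6} = - \frac{\frac{r}{2} + 1}{6} = - \frac{1 + \frac{r}{2}}{6} = - \frac{1}{6} - \frac{r}{12}$)
$\left(\left(-1 - 4 \left(4 + q{\left(t{\left(-5 \right)},-4 \right)}\right)\right) - 15\right)^{2} = \left(\left(-1 - 4 \left(4 + \frac{1}{6 - - \frac{1}{4}}\right)\right) - 15\right)^{2} = \left(\left(-1 - 4 \left(4 + \frac{1}{6 + \left(- \frac{1}{6} + \frac{5}{12}\right)}\right)\right) - 15\right)^{2} = \left(\left(-1 - 4 \left(4 + \frac{1}{6 + \frac{1}{4}}\right)\right) - 15\right)^{2} = \left(\left(-1 - 4 \left(4 + \frac{1}{\frac{25}{4}}\right)\right) - 15\right)^{2} = \left(\left(-1 - 4 \left(4 + \frac{4}{25}\right)\right) - 15\right)^{2} = \left(\left(-1 - \frac{416}{25}\right) - 15\right)^{2} = \left(- \frac{441}{25} - 15\right)^{2} = \left(- \frac{816}{25}\right)^{2} = \frac{665856}{625}$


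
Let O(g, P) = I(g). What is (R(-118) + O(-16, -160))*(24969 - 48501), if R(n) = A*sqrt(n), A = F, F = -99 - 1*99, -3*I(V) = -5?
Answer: -39220 + 4659336*I*sqrt(118) ≈ -39220.0 + 5.0613e+7*I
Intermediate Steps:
I(V) = 5/3 (I(V) = -1/3*(-5) = 5/3)
O(g, P) = 5/3
F = -198 (F = -99 - 99 = -198)
A = -198
R(n) = -198*sqrt(n)
(R(-118) + O(-16, -160))*(24969 - 48501) = (-198*I*sqrt(118) + 5/3)*(24969 - 48501) = (-198*I*sqrt(118) + 5/3)*(-23532) = (5/3 - 198*I*sqrt(118))*(-23532) = -39220 + 4659336*I*sqrt(118)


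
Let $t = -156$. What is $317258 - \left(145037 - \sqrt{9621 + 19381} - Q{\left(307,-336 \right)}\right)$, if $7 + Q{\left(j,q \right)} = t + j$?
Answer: $172365 + \sqrt{29002} \approx 1.7254 \cdot 10^{5}$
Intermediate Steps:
$Q{\left(j,q \right)} = -163 + j$ ($Q{\left(j,q \right)} = -7 + \left(-156 + j\right) = -163 + j$)
$317258 - \left(145037 - \sqrt{9621 + 19381} - Q{\left(307,-336 \right)}\right) = 317258 + \left(\left(\sqrt{9621 + 19381} - 145037\right) + \left(-163 + 307\right)\right) = 317258 + \left(\left(\sqrt{29002} - 145037\right) + 144\right) = 317258 + \left(\left(-145037 + \sqrt{29002}\right) + 144\right) = 317258 - \left(144893 - \sqrt{29002}\right) = 172365 + \sqrt{29002}$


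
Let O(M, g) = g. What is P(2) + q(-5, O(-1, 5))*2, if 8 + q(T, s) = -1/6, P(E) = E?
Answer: -43/3 ≈ -14.333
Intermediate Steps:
q(T, s) = -49/6 (q(T, s) = -8 - 1/6 = -8 - 1*⅙ = -8 - ⅙ = -49/6)
P(2) + q(-5, O(-1, 5))*2 = 2 - 49/6*2 = 2 - 49/3 = -43/3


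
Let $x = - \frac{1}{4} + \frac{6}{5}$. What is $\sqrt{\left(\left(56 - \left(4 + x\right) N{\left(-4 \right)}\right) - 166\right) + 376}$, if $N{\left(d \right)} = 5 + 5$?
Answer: $\frac{\sqrt{866}}{2} \approx 14.714$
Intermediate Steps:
$x = \frac{19}{20}$ ($x = \left(-1\right) \frac{1}{4} + 6 \cdot \frac{1}{5} = - \frac{1}{4} + \frac{6}{5} = \frac{19}{20} \approx 0.95$)
$N{\left(d \right)} = 10$
$\sqrt{\left(\left(56 - \left(4 + x\right) N{\left(-4 \right)}\right) - 166\right) + 376} = \sqrt{\left(\left(56 - \left(4 + \frac{19}{20}\right) 10\right) - 166\right) + 376} = \sqrt{\left(\left(56 - \frac{99}{20} \cdot 10\right) - 166\right) + 376} = \sqrt{\left(\left(56 - \frac{99}{2}\right) - 166\right) + 376} = \sqrt{\left(\frac{13}{2} - 166\right) + 376} = \sqrt{- \frac{319}{2} + 376} = \sqrt{\frac{433}{2}} = \frac{\sqrt{866}}{2}$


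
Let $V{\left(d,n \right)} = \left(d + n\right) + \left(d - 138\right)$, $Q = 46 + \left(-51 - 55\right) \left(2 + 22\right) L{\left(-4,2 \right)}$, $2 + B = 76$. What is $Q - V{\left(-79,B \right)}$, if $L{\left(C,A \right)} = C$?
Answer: $10444$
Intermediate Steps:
$B = 74$ ($B = -2 + 76 = 74$)
$Q = 10222$ ($Q = 46 + \left(-51 - 55\right) \left(2 + 22\right) \left(-4\right) = 46 + \left(-106\right) 24 \left(-4\right) = 46 - -10176 = 46 + 10176 = 10222$)
$V{\left(d,n \right)} = -138 + n + 2 d$ ($V{\left(d,n \right)} = \left(d + n\right) + \left(-138 + d\right) = -138 + n + 2 d$)
$Q - V{\left(-79,B \right)} = 10222 - \left(-138 + 74 + 2 \left(-79\right)\right) = 10222 - \left(-138 + 74 - 158\right) = 10222 - -222 = 10222 + 222 = 10444$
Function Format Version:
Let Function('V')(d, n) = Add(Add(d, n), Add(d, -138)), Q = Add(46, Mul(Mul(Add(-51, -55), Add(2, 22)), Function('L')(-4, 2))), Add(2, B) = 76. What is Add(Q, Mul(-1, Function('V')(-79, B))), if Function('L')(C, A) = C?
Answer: 10444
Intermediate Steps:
B = 74 (B = Add(-2, 76) = 74)
Q = 10222 (Q = Add(46, Mul(Mul(Add(-51, -55), Add(2, 22)), -4)) = Add(46, Mul(Mul(-106, 24), -4)) = Add(46, Mul(-2544, -4)) = Add(46, 10176) = 10222)
Function('V')(d, n) = Add(-138, n, Mul(2, d)) (Function('V')(d, n) = Add(Add(d, n), Add(-138, d)) = Add(-138, n, Mul(2, d)))
Add(Q, Mul(-1, Function('V')(-79, B))) = Add(10222, Mul(-1, Add(-138, 74, Mul(2, -79)))) = Add(10222, Mul(-1, Add(-138, 74, -158))) = Add(10222, Mul(-1, -222)) = Add(10222, 222) = 10444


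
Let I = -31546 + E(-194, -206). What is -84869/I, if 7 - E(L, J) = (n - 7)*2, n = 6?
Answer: 84869/31537 ≈ 2.6911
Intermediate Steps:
E(L, J) = 9 (E(L, J) = 7 - (6 - 7)*2 = 7 - (-1)*2 = 7 - 1*(-2) = 7 + 2 = 9)
I = -31537 (I = -31546 + 9 = -31537)
-84869/I = -84869/(-31537) = -84869*(-1/31537) = 84869/31537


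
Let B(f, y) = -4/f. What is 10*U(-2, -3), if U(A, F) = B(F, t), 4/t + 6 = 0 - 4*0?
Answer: 40/3 ≈ 13.333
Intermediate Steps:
t = -2/3 (t = 4/(-6 + (0 - 4*0)) = 4/(-6 + (0 + 0)) = 4/(-6 + 0) = 4/(-6) = 4*(-1/6) = -2/3 ≈ -0.66667)
U(A, F) = -4/F
10*U(-2, -3) = 10*(-4/(-3)) = 10*(-4*(-1/3)) = 10*(4/3) = 40/3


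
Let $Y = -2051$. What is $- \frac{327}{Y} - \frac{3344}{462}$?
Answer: $- \frac{43555}{6153} \approx -7.0787$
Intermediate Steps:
$- \frac{327}{Y} - \frac{3344}{462} = - \frac{327}{-2051} - \frac{3344}{462} = \left(-327\right) \left(- \frac{1}{2051}\right) - \frac{152}{21} = \frac{327}{2051} - \frac{152}{21} = - \frac{43555}{6153}$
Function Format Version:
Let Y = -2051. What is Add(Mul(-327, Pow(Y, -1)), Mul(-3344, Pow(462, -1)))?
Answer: Rational(-43555, 6153) ≈ -7.0787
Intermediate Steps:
Add(Mul(-327, Pow(Y, -1)), Mul(-3344, Pow(462, -1))) = Add(Mul(-327, Pow(-2051, -1)), Mul(-3344, Pow(462, -1))) = Add(Mul(-327, Rational(-1, 2051)), Mul(-3344, Rational(1, 462))) = Add(Rational(327, 2051), Rational(-152, 21)) = Rational(-43555, 6153)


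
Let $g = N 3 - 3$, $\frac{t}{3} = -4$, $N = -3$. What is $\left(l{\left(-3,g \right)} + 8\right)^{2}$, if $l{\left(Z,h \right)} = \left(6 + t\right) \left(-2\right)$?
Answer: $400$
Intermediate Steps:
$t = -12$ ($t = 3 \left(-4\right) = -12$)
$g = -12$ ($g = \left(-3\right) 3 - 3 = -9 - 3 = -12$)
$l{\left(Z,h \right)} = 12$ ($l{\left(Z,h \right)} = \left(6 - 12\right) \left(-2\right) = \left(-6\right) \left(-2\right) = 12$)
$\left(l{\left(-3,g \right)} + 8\right)^{2} = \left(12 + 8\right)^{2} = 20^{2} = 400$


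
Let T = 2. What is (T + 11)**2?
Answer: 169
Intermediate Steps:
(T + 11)**2 = (2 + 11)**2 = 13**2 = 169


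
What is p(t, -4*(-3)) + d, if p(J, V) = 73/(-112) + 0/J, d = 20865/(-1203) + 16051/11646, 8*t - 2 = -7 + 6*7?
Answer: -4345899503/261522576 ≈ -16.618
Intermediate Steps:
t = 37/8 (t = 1/4 + (-7 + 6*7)/8 = 1/4 + (-7 + 42)/8 = 1/4 + (1/8)*35 = 1/4 + 35/8 = 37/8 ≈ 4.6250)
d = -74561479/4670046 (d = 20865*(-1/1203) + 16051*(1/11646) = -6955/401 + 16051/11646 = -74561479/4670046 ≈ -15.966)
p(J, V) = -73/112 (p(J, V) = 73*(-1/112) + 0 = -73/112 + 0 = -73/112)
p(t, -4*(-3)) + d = -73/112 - 74561479/4670046 = -4345899503/261522576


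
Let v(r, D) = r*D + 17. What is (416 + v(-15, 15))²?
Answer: 43264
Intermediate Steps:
v(r, D) = 17 + D*r (v(r, D) = D*r + 17 = 17 + D*r)
(416 + v(-15, 15))² = (416 + (17 + 15*(-15)))² = (416 + (17 - 225))² = (416 - 208)² = 208² = 43264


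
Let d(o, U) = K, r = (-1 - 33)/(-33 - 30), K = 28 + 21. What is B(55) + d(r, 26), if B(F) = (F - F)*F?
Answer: 49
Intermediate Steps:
K = 49
r = 34/63 (r = -34/(-63) = -34*(-1/63) = 34/63 ≈ 0.53968)
d(o, U) = 49
B(F) = 0 (B(F) = 0*F = 0)
B(55) + d(r, 26) = 0 + 49 = 49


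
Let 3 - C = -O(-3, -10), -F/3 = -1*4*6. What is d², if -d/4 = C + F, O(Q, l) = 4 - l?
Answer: 126736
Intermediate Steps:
F = 72 (F = -3*(-1*4)*6 = -(-12)*6 = -3*(-24) = 72)
C = 17 (C = 3 - (-1)*(4 - 1*(-10)) = 3 - (-1)*(4 + 10) = 3 - (-1)*14 = 3 - 1*(-14) = 3 + 14 = 17)
d = -356 (d = -4*(17 + 72) = -4*89 = -356)
d² = (-356)² = 126736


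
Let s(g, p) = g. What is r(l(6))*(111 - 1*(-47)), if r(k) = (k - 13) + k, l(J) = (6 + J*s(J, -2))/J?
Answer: 158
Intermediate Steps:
l(J) = (6 + J**2)/J (l(J) = (6 + J*J)/J = (6 + J**2)/J)
r(k) = -13 + 2*k (r(k) = (-13 + k) + k = -13 + 2*k)
r(l(6))*(111 - 1*(-47)) = (-13 + 2*(6 + 6/6))*(111 - 1*(-47)) = (-13 + 2*(6 + 6*(1/6)))*(111 + 47) = (-13 + 2*(6 + 1))*158 = (-13 + 2*7)*158 = (-13 + 14)*158 = 1*158 = 158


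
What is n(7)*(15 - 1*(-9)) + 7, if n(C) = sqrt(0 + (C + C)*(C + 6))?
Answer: 7 + 24*sqrt(182) ≈ 330.78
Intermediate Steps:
n(C) = sqrt(2)*sqrt(C*(6 + C)) (n(C) = sqrt(0 + (2*C)*(6 + C)) = sqrt(0 + 2*C*(6 + C)) = sqrt(2*C*(6 + C)) = sqrt(2)*sqrt(C*(6 + C)))
n(7)*(15 - 1*(-9)) + 7 = (sqrt(2)*sqrt(7*(6 + 7)))*(15 - 1*(-9)) + 7 = (sqrt(2)*sqrt(7*13))*(15 + 9) + 7 = (sqrt(2)*sqrt(91))*24 + 7 = sqrt(182)*24 + 7 = 24*sqrt(182) + 7 = 7 + 24*sqrt(182)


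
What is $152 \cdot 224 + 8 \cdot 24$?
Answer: $34240$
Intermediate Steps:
$152 \cdot 224 + 8 \cdot 24 = 34048 + 192 = 34240$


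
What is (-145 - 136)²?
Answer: 78961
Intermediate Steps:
(-145 - 136)² = (-281)² = 78961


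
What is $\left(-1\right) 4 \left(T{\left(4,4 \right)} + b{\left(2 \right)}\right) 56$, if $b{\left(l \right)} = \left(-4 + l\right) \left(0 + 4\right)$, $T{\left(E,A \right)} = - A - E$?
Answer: $3584$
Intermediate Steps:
$b{\left(l \right)} = -16 + 4 l$ ($b{\left(l \right)} = \left(-4 + l\right) 4 = -16 + 4 l$)
$\left(-1\right) 4 \left(T{\left(4,4 \right)} + b{\left(2 \right)}\right) 56 = \left(-1\right) 4 \left(\left(\left(-1\right) 4 - 4\right) + \left(-16 + 4 \cdot 2\right)\right) 56 = - 4 \left(\left(-4 - 4\right) + \left(-16 + 8\right)\right) 56 = - 4 \left(-8 - 8\right) 56 = \left(-4\right) \left(-16\right) 56 = 64 \cdot 56 = 3584$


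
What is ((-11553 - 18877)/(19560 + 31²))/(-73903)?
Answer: 30430/1516563463 ≈ 2.0065e-5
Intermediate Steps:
((-11553 - 18877)/(19560 + 31²))/(-73903) = -30430/(19560 + 961)*(-1/73903) = -30430/20521*(-1/73903) = 30430/1516563463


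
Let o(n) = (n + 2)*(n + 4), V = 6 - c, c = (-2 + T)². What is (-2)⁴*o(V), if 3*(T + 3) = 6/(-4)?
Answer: 7209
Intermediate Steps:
T = -7/2 (T = -3 + (6/(-4))/3 = -3 + (6*(-¼))/3 = -3 + (⅓)*(-3/2) = -3 - ½ = -7/2 ≈ -3.5000)
c = 121/4 (c = (-2 - 7/2)² = (-11/2)² = 121/4 ≈ 30.250)
V = -97/4 (V = 6 - 1*121/4 = 6 - 121/4 = -97/4 ≈ -24.250)
o(n) = (2 + n)*(4 + n)
(-2)⁴*o(V) = (-2)⁴*(8 + (-97/4)² + 6*(-97/4)) = 16*(8 + 9409/16 - 291/2) = 16*(7209/16) = 7209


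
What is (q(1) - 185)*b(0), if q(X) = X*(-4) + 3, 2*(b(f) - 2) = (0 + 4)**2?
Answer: -1860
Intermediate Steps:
b(f) = 10 (b(f) = 2 + (0 + 4)**2/2 = 2 + (1/2)*4**2 = 2 + (1/2)*16 = 2 + 8 = 10)
q(X) = 3 - 4*X (q(X) = -4*X + 3 = 3 - 4*X)
(q(1) - 185)*b(0) = ((3 - 4*1) - 185)*10 = ((3 - 4) - 185)*10 = (-1 - 185)*10 = -186*10 = -1860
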